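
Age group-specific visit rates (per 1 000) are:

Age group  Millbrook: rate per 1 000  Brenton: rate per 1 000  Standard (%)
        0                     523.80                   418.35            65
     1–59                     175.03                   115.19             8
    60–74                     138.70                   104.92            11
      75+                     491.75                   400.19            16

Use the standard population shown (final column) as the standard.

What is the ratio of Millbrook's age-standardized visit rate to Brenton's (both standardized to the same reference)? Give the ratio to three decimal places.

Standard weights: 0.65, 0.08, 0.11, 0.16.
Millbrook: 0.6500×523.80 + 0.0800×175.03 + 0.1100×138.70 + 0.1600×491.75 = 448.4094 per 1 000.
Brenton: 0.6500×418.35 + 0.0800×115.19 + 0.1100×104.92 + 0.1600×400.19 = 356.7143 per 1 000.
Ratio = 448.4094 ÷ 356.7143 = 1.25705.

1.257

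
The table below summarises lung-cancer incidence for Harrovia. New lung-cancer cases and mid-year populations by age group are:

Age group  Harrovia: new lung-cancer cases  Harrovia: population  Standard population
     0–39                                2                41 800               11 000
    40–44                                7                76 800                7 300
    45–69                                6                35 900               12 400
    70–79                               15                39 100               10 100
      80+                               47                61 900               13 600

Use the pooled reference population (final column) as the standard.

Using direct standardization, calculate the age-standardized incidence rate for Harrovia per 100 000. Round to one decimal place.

32.1

Age-specific rates per 100 000 for Harrovia: 4.78, 9.11, 16.71, 38.36, 75.93.
Standard total = 54 400; weights = 0.2022, 0.1342, 0.2279, 0.1857, 0.2500.
Standardized rate: 0.2022×4.78 + 0.1342×9.11 + 0.2279×16.71 + 0.1857×38.36 + 0.2500×75.93 = 32.1050 per 100 000.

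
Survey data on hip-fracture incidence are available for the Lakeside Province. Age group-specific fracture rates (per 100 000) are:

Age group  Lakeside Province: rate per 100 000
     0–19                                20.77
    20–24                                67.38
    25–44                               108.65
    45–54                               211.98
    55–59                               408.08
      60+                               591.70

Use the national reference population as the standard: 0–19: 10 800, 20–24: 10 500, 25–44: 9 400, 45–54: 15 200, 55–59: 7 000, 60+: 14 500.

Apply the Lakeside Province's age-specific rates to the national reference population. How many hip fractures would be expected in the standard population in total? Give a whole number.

Expected hip fractures = Σ (standard pop × age-specific rate ÷ 100 000)
= 10 800×20.77/100 000 + 10 500×67.38/100 000 + 9 400×108.65/100 000 + 15 200×211.98/100 000 + 7 000×408.08/100 000 + 14 500×591.70/100 000
= 2.24 + 7.07 + 10.21 + 32.22 + 28.57 + 85.80 = 166.11.

166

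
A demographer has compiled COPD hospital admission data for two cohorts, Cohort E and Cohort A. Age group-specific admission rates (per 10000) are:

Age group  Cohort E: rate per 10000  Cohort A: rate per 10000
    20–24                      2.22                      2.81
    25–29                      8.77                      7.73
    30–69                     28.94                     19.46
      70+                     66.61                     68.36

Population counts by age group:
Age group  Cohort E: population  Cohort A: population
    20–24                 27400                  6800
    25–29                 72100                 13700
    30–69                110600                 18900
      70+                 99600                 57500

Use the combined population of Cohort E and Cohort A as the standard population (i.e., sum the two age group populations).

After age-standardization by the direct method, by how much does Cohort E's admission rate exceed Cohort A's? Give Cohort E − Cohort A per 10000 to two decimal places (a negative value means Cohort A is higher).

Combined standard total = 406600; weights = 0.0841, 0.2110, 0.3185, 0.3864.
Cohort E: 0.0841×2.22 + 0.2110×8.77 + 0.3185×28.94 + 0.3864×66.61 = 36.9910 per 10000.
Cohort A: 0.0841×2.81 + 0.2110×7.73 + 0.3185×19.46 + 0.3864×68.36 = 34.4780 per 10000.
Difference = 36.9910 − 34.4780 = 2.5130.

2.51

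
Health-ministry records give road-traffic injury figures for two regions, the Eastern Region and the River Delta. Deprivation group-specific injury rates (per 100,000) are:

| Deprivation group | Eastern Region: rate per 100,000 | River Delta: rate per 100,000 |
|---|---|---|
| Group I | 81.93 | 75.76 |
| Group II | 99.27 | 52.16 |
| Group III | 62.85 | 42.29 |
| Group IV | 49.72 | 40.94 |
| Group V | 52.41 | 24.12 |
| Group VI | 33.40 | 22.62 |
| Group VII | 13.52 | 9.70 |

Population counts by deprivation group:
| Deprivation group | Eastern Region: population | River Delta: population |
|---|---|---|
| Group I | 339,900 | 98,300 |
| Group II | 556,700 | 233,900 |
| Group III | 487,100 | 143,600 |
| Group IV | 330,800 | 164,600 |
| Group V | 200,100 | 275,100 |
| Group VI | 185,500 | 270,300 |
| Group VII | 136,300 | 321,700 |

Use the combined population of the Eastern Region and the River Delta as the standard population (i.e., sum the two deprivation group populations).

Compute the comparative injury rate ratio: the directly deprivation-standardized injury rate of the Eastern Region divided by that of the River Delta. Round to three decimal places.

1.524

Combined standard total = 3,743,900; weights = 0.1170, 0.2112, 0.1685, 0.1323, 0.1269, 0.1217, 0.1223.
The Eastern Region: 0.1170×81.93 + 0.2112×99.27 + 0.1685×62.85 + 0.1323×49.72 + 0.1269×52.41 + 0.1217×33.40 + 0.1223×13.52 = 60.0915 per 100,000.
The River Delta: 0.1170×75.76 + 0.2112×52.16 + 0.1685×42.29 + 0.1323×40.94 + 0.1269×24.12 + 0.1217×22.62 + 0.1223×9.70 = 39.4253 per 100,000.
Ratio = 60.0915 ÷ 39.4253 = 1.52419.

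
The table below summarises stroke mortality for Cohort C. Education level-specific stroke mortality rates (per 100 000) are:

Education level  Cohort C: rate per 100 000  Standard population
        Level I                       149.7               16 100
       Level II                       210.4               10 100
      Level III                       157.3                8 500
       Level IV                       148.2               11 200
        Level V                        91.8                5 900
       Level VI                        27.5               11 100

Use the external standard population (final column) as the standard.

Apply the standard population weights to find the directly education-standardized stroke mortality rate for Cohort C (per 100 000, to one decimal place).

133.2

Standard total = 62 900; weights = 0.2560, 0.1606, 0.1351, 0.1781, 0.0938, 0.1765.
Standardized rate: 0.2560×149.7 + 0.1606×210.4 + 0.1351×157.3 + 0.1781×148.2 + 0.0938×91.8 + 0.1765×27.5 = 133.2110 per 100 000.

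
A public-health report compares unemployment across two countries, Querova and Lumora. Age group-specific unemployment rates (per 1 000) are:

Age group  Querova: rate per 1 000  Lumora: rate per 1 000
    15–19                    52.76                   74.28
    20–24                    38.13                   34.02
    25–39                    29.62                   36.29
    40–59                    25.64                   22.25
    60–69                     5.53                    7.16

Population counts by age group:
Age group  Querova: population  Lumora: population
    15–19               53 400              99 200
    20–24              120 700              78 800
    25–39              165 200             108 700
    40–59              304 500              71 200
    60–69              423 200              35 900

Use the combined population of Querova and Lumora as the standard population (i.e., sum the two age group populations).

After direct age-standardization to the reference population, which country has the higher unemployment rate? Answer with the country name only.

Lumora

Combined standard total = 1 460 800; weights = 0.1045, 0.1366, 0.1875, 0.2572, 0.3143.
Querova: 0.1045×52.76 + 0.1366×38.13 + 0.1875×29.62 + 0.2572×25.64 + 0.3143×5.53 = 24.6049 per 1 000.
Lumora: 0.1045×74.28 + 0.1366×34.02 + 0.1875×36.29 + 0.2572×22.25 + 0.3143×7.16 = 27.1827 per 1 000.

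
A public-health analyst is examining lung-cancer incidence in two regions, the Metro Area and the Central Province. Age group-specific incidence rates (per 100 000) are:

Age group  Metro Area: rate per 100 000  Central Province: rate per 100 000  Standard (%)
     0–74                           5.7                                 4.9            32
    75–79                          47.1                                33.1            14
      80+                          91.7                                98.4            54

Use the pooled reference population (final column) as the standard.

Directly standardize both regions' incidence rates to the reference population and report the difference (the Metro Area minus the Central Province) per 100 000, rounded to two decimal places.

-1.40

Standard weights: 0.32, 0.14, 0.54.
The Metro Area: 0.3200×5.7 + 0.1400×47.1 + 0.5400×91.7 = 57.9360 per 100 000.
The Central Province: 0.3200×4.9 + 0.1400×33.1 + 0.5400×98.4 = 59.3380 per 100 000.
Difference = 57.9360 − 59.3380 = -1.4020.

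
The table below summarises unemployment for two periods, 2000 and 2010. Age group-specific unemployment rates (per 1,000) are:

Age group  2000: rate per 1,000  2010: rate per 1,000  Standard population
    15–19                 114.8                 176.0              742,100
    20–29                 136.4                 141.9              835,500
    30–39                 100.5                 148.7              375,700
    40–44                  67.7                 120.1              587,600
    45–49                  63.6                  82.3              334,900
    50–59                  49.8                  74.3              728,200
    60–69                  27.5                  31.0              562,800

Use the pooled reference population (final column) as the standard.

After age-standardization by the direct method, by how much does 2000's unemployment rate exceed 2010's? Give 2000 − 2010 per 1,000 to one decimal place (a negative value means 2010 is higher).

-30.0

Standard total = 4,166,800; weights = 0.1781, 0.2005, 0.0902, 0.1410, 0.0804, 0.1748, 0.1351.
2000: 0.1781×114.8 + 0.2005×136.4 + 0.0902×100.5 + 0.1410×67.7 + 0.0804×63.6 + 0.1748×49.8 + 0.1351×27.5 = 83.9336 per 1,000.
2010: 0.1781×176.0 + 0.2005×141.9 + 0.0902×148.7 + 0.1410×120.1 + 0.0804×82.3 + 0.1748×74.3 + 0.1351×31.0 = 113.9288 per 1,000.
Difference = 83.9336 − 113.9288 = -29.9952.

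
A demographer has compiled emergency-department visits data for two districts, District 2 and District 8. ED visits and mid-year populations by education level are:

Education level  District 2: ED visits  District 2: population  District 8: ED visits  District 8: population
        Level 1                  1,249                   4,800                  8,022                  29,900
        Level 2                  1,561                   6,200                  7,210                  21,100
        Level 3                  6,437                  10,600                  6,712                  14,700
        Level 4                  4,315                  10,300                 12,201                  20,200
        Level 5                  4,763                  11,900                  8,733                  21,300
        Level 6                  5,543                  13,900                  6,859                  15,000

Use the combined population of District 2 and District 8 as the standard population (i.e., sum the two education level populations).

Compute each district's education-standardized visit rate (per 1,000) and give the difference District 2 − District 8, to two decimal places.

-36.59

Education-specific rates per 1,000 for District 2: 260.208, 251.774, 607.264, 418.932, 400.252, 398.777.
For District 8: 268.294, 341.706, 456.599, 604.010, 410.000, 457.267.
Combined standard total = 179,900; weights = 0.1929, 0.1518, 0.1406, 0.1695, 0.1845, 0.1606.
District 2: 0.1929×260.208 + 0.1518×251.774 + 0.1406×607.264 + 0.1695×418.932 + 0.1845×400.252 + 0.1606×398.777 = 382.7510 per 1,000.
District 8: 0.1929×268.294 + 0.1518×341.706 + 0.1406×456.599 + 0.1695×604.010 + 0.1845×410.000 + 0.1606×457.267 = 419.3421 per 1,000.
Difference = 382.7510 − 419.3421 = -36.5911.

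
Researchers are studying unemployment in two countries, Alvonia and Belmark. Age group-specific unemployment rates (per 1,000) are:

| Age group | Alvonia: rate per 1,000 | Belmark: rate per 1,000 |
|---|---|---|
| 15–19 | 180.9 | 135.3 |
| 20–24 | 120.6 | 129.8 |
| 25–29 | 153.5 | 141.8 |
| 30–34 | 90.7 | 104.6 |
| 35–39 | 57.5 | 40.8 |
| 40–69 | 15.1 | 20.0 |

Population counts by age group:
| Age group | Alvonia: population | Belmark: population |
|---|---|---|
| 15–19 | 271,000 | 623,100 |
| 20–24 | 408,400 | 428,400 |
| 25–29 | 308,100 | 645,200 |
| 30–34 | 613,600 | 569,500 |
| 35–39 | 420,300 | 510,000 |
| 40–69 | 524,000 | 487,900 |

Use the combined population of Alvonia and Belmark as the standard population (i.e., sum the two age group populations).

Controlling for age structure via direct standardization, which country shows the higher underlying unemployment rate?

Alvonia

Combined standard total = 5,809,500; weights = 0.1539, 0.1440, 0.1641, 0.2036, 0.1601, 0.1742.
Alvonia: 0.1539×180.9 + 0.1440×120.6 + 0.1641×153.5 + 0.2036×90.7 + 0.1601×57.5 + 0.1742×15.1 = 100.7094 per 1,000.
Belmark: 0.1539×135.3 + 0.1440×129.8 + 0.1641×141.8 + 0.2036×104.6 + 0.1601×40.8 + 0.1742×20.0 = 94.1067 per 1,000.
The crude rates (91.66 vs 98.51) would put Belmark higher, but that reflects its age composition; once standardized to a common age structure, Alvonia has the higher underlying rate.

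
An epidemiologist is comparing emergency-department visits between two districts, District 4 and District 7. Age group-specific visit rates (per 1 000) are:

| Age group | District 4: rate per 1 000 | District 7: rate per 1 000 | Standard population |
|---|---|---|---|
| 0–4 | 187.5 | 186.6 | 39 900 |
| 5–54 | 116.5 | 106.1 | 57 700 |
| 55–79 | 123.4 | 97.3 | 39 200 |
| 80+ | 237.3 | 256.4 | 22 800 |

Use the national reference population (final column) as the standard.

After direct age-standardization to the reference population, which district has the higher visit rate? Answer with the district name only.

District 4

Standard total = 159 600; weights = 0.2500, 0.3615, 0.2456, 0.1429.
District 4: 0.2500×187.5 + 0.3615×116.5 + 0.2456×123.4 + 0.1429×237.3 = 153.2019 per 1 000.
District 7: 0.2500×186.6 + 0.3615×106.1 + 0.2456×97.3 + 0.1429×256.4 = 145.5350 per 1 000.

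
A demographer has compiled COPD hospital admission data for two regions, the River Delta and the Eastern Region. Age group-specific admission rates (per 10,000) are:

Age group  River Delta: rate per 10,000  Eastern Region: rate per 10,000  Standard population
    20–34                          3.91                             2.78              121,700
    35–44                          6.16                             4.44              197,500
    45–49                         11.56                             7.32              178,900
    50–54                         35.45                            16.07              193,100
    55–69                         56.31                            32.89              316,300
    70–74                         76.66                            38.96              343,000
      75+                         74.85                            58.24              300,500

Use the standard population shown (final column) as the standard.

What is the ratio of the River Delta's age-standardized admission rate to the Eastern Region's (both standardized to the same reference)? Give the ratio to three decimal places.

1.646

Standard total = 1,651,000; weights = 0.0737, 0.1196, 0.1084, 0.1170, 0.1916, 0.2078, 0.1820.
The River Delta: 0.0737×3.91 + 0.1196×6.16 + 0.1084×11.56 + 0.1170×35.45 + 0.1916×56.31 + 0.2078×76.66 + 0.1820×74.85 = 46.7617 per 10,000.
The Eastern Region: 0.0737×2.78 + 0.1196×4.44 + 0.1084×7.32 + 0.1170×16.07 + 0.1916×32.89 + 0.2078×38.96 + 0.1820×58.24 = 28.4042 per 10,000.
Ratio = 46.7617 ÷ 28.4042 = 1.64629.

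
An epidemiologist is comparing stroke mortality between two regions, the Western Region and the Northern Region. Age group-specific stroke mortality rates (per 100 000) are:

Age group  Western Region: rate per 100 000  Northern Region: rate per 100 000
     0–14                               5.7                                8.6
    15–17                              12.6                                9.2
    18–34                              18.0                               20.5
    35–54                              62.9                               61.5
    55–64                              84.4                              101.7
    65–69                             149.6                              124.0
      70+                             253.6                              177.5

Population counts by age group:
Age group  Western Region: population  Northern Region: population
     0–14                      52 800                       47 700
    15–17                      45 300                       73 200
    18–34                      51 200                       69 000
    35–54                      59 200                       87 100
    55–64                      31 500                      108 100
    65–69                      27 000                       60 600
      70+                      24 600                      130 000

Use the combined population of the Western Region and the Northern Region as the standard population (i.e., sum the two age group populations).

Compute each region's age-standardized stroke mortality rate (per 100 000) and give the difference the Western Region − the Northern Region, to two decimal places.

Combined standard total = 867 300; weights = 0.1159, 0.1366, 0.1386, 0.1687, 0.1610, 0.1010, 0.1783.
The Western Region: 0.1159×5.7 + 0.1366×12.6 + 0.1386×18.0 + 0.1687×62.9 + 0.1610×84.4 + 0.1010×149.6 + 0.1783×253.6 = 89.3873 per 100 000.
The Northern Region: 0.1159×8.6 + 0.1366×9.2 + 0.1386×20.5 + 0.1687×61.5 + 0.1610×101.7 + 0.1010×124.0 + 0.1783×177.5 = 76.0028 per 100 000.
Difference = 89.3873 − 76.0028 = 13.3844.

13.38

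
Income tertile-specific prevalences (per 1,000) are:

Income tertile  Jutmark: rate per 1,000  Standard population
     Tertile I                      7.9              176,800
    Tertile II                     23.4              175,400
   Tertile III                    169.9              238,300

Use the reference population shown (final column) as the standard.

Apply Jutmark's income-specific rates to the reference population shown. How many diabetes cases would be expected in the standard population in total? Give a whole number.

Expected diabetes cases = Σ (standard pop × income-specific rate ÷ 1,000)
= 176,800×7.9/1,000 + 175,400×23.4/1,000 + 238,300×169.9/1,000
= 1396.72 + 4104.36 + 40487.17 = 45988.25.

45988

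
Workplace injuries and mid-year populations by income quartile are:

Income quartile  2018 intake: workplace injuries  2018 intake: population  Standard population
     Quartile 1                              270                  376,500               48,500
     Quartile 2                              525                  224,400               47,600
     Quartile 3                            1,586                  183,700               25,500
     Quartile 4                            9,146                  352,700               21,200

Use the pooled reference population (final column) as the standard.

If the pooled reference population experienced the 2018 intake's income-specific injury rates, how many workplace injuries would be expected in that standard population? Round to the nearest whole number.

916

Income-specific rates per 10,000 for the 2018 intake: 7.17, 23.40, 86.34, 259.31.
Expected workplace injuries = Σ (standard pop × income-specific rate ÷ 10,000)
= 48,500×7.17/10,000 + 47,600×23.40/10,000 + 25,500×86.34/10,000 + 21,200×259.31/10,000
= 34.78 + 111.36 + 220.16 + 549.75 = 916.05.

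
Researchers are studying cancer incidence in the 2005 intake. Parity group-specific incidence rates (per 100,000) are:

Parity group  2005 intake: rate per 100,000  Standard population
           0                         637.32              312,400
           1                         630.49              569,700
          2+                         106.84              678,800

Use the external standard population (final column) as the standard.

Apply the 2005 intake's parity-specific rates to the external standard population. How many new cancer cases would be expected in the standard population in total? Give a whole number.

6308

Expected new cancer cases = Σ (standard pop × parity-specific rate ÷ 100,000)
= 312,400×637.32/100,000 + 569,700×630.49/100,000 + 678,800×106.84/100,000
= 1990.99 + 3591.90 + 725.23 = 6308.12.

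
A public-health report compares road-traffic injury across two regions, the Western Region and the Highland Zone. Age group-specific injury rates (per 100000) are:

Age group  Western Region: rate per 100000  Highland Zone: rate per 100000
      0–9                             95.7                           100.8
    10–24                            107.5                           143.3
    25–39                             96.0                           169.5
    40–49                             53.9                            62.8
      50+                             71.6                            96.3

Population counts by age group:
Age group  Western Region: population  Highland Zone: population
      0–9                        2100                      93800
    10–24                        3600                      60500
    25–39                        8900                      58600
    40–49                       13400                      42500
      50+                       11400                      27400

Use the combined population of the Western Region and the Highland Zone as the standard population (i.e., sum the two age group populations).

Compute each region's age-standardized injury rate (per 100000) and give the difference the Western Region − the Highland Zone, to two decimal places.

-28.56

Combined standard total = 322200; weights = 0.2976, 0.1989, 0.2095, 0.1735, 0.1204.
The Western Region: 0.2976×95.7 + 0.1989×107.5 + 0.2095×96.0 + 0.1735×53.9 + 0.1204×71.6 = 87.9561 per 100000.
The Highland Zone: 0.2976×100.8 + 0.1989×143.3 + 0.2095×169.5 + 0.1735×62.8 + 0.1204×96.3 = 116.5129 per 100000.
Difference = 87.9561 − 116.5129 = -28.5568.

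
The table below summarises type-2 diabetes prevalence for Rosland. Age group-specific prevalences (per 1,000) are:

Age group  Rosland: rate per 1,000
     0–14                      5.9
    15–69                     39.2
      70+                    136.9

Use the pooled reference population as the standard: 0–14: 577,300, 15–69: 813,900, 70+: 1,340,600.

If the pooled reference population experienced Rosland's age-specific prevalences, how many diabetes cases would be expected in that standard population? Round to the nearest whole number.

218839

Expected diabetes cases = Σ (standard pop × age-specific rate ÷ 1,000)
= 577,300×5.9/1,000 + 813,900×39.2/1,000 + 1,340,600×136.9/1,000
= 3406.07 + 31904.88 + 183528.14 = 218839.09.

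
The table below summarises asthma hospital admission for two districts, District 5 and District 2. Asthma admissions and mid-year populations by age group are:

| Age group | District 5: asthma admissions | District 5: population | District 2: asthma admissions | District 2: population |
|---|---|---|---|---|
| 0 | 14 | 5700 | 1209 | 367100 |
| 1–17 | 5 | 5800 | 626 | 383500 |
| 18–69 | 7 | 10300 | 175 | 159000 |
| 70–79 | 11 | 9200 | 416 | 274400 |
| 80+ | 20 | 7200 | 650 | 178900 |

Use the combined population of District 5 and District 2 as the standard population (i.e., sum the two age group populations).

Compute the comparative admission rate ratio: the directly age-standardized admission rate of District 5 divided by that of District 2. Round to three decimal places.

0.704

Age-specific rates per 10000 for District 5: 24.56, 8.62, 6.80, 11.96, 27.78.
For District 2: 32.93, 16.32, 11.01, 15.16, 36.33.
Combined standard total = 1401100; weights = 0.2661, 0.2779, 0.1208, 0.2024, 0.1328.
District 5: 0.2661×24.56 + 0.2779×8.62 + 0.1208×6.80 + 0.2024×11.96 + 0.1328×27.78 = 15.8614 per 10000.
District 2: 0.2661×32.93 + 0.2779×16.32 + 0.1208×11.01 + 0.2024×15.16 + 0.1328×36.33 = 22.5229 per 10000.
Ratio = 15.8614 ÷ 22.5229 = 0.70423.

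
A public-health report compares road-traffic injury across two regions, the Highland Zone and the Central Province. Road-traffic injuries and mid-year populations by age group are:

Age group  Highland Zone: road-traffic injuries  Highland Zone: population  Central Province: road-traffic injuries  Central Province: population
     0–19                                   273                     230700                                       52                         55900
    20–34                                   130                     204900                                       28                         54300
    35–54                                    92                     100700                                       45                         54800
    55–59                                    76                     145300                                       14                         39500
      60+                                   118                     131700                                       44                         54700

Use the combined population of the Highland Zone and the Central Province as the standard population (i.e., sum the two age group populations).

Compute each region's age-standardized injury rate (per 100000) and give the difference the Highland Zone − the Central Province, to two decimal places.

Age-specific rates per 100000 for the Highland Zone: 118.34, 63.45, 91.36, 52.31, 89.60.
For the Central Province: 93.02, 51.57, 82.12, 35.44, 80.44.
Combined standard total = 1072500; weights = 0.2672, 0.2417, 0.1450, 0.1723, 0.1738.
The Highland Zone: 0.2672×118.34 + 0.2417×63.45 + 0.1450×91.36 + 0.1723×52.31 + 0.1738×89.60 = 84.7866 per 100000.
The Central Province: 0.2672×93.02 + 0.2417×51.57 + 0.1450×82.12 + 0.1723×35.44 + 0.1738×80.44 = 69.3138 per 100000.
Difference = 84.7866 − 69.3138 = 15.4729.

15.47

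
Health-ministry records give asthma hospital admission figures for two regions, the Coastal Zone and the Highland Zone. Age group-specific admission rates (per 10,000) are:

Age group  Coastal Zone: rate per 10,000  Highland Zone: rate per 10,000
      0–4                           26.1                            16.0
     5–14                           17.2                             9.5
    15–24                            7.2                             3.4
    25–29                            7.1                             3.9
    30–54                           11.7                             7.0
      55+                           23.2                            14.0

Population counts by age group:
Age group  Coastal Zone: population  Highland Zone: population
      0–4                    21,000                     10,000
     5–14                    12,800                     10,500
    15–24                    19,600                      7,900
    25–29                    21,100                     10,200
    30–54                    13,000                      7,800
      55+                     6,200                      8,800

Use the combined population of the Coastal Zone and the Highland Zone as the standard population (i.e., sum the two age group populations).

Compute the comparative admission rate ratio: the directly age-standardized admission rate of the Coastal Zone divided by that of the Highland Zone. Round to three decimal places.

Combined standard total = 148,900; weights = 0.2082, 0.1565, 0.1847, 0.2102, 0.1397, 0.1007.
The Coastal Zone: 0.2082×26.1 + 0.1565×17.2 + 0.1847×7.2 + 0.2102×7.1 + 0.1397×11.7 + 0.1007×23.2 = 14.9191 per 10,000.
The Highland Zone: 0.2082×16.0 + 0.1565×9.5 + 0.1847×3.4 + 0.2102×3.9 + 0.1397×7.0 + 0.1007×14.0 = 8.6536 per 10,000.
Ratio = 14.9191 ÷ 8.6536 = 1.72403.

1.724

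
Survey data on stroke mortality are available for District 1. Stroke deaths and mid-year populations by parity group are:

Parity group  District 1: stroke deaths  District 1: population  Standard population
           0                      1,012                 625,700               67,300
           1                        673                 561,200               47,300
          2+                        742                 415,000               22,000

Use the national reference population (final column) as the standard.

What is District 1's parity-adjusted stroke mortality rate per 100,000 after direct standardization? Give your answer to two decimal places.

Parity-specific rates per 100,000 for District 1: 161.74, 119.92, 178.80.
Standard total = 136,600; weights = 0.4927, 0.3463, 0.1611.
Standardized rate: 0.4927×161.74 + 0.3463×119.92 + 0.1611×178.80 = 150.0059 per 100,000.

150.01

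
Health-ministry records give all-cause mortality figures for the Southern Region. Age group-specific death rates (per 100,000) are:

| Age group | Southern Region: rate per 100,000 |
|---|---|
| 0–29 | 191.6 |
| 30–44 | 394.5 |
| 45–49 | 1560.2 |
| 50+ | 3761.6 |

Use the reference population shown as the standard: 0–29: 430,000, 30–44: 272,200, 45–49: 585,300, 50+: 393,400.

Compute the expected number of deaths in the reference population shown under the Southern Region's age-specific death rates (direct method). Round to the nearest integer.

Expected deaths = Σ (standard pop × age-specific rate ÷ 100,000)
= 430,000×191.6/100,000 + 272,200×394.5/100,000 + 585,300×1560.2/100,000 + 393,400×3761.6/100,000
= 823.88 + 1073.83 + 9131.85 + 14798.13 = 25827.69.

25828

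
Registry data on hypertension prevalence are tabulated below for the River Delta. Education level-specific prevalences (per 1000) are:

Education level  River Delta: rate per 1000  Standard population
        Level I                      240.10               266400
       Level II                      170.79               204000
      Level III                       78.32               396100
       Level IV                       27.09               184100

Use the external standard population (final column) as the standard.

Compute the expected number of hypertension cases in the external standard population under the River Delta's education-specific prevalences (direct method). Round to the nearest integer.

134814

Expected hypertension cases = Σ (standard pop × education-specific rate ÷ 1000)
= 266400×240.10/1000 + 204000×170.79/1000 + 396100×78.32/1000 + 184100×27.09/1000
= 63962.64 + 34841.16 + 31022.55 + 4987.27 = 134813.62.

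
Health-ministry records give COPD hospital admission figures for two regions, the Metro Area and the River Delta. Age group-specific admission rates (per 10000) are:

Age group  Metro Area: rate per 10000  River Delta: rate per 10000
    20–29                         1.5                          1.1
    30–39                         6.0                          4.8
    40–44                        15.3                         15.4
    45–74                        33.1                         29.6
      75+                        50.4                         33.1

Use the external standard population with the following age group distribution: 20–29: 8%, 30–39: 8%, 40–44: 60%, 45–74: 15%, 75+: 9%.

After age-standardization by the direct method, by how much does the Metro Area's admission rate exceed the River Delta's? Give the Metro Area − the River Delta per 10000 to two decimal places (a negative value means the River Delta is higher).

Standard weights: 0.08, 0.08, 0.60, 0.15, 0.09.
The Metro Area: 0.0800×1.5 + 0.0800×6.0 + 0.6000×15.3 + 0.1500×33.1 + 0.0900×50.4 = 19.2810 per 10000.
The River Delta: 0.0800×1.1 + 0.0800×4.8 + 0.6000×15.4 + 0.1500×29.6 + 0.0900×33.1 = 17.1310 per 10000.
Difference = 19.2810 − 17.1310 = 2.1500.

2.15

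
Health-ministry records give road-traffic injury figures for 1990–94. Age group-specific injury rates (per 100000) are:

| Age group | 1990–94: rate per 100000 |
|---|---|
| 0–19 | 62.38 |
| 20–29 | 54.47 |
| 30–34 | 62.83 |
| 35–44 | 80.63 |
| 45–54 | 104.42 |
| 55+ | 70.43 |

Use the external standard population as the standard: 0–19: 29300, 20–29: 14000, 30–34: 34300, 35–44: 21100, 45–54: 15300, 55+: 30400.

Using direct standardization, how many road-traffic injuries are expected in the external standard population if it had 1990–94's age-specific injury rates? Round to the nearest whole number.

Expected road-traffic injuries = Σ (standard pop × age-specific rate ÷ 100000)
= 29300×62.38/100000 + 14000×54.47/100000 + 34300×62.83/100000 + 21100×80.63/100000 + 15300×104.42/100000 + 30400×70.43/100000
= 18.28 + 7.63 + 21.55 + 17.01 + 15.98 + 21.41 = 101.85.

102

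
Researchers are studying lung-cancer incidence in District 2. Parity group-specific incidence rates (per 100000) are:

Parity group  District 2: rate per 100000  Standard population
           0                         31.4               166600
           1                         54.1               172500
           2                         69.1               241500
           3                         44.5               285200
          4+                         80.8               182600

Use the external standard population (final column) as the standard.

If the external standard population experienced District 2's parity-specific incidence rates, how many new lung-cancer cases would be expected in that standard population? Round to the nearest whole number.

Expected new lung-cancer cases = Σ (standard pop × parity-specific rate ÷ 100000)
= 166600×31.4/100000 + 172500×54.1/100000 + 241500×69.1/100000 + 285200×44.5/100000 + 182600×80.8/100000
= 52.31 + 93.32 + 166.88 + 126.91 + 147.54 = 586.97.

587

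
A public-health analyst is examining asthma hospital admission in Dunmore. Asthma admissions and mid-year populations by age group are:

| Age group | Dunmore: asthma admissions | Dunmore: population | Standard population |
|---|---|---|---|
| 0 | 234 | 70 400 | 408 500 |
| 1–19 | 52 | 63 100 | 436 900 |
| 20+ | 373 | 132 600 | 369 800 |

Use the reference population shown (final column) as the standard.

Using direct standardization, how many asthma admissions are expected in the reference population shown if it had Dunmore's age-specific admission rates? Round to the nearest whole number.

Age-specific rates per 10 000 for Dunmore: 33.24, 8.24, 28.13.
Expected asthma admissions = Σ (standard pop × age-specific rate ÷ 10 000)
= 408 500×33.24/10 000 + 436 900×8.24/10 000 + 369 800×28.13/10 000
= 1357.80 + 360.04 + 1040.24 = 2758.08.

2758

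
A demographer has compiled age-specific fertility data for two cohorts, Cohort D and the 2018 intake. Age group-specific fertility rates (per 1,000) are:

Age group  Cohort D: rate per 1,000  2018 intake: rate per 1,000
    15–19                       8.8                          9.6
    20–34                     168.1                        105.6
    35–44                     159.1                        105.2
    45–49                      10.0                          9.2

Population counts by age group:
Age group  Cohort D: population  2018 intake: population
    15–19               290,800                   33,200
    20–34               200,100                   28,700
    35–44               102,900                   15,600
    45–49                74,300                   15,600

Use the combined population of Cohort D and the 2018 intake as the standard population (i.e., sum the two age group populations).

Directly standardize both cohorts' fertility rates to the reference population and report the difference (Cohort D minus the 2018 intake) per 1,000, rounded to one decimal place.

Combined standard total = 761,200; weights = 0.4256, 0.3006, 0.1557, 0.1181.
Cohort D: 0.4256×8.8 + 0.3006×168.1 + 0.1557×159.1 + 0.1181×10.0 = 80.2218 per 1,000.
The 2018 intake: 0.4256×9.6 + 0.3006×105.6 + 0.1557×105.2 + 0.1181×9.2 = 53.2908 per 1,000.
Difference = 80.2218 − 53.2908 = 26.9310.

26.9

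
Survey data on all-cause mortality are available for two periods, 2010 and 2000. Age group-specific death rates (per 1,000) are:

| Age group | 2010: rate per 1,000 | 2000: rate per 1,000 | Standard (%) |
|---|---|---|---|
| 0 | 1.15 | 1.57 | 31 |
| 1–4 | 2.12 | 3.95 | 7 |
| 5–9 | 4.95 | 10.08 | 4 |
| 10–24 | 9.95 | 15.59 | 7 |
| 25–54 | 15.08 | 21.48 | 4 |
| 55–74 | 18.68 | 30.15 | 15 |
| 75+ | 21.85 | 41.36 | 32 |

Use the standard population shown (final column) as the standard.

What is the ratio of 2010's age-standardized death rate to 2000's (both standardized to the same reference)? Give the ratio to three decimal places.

Standard weights: 0.31, 0.07, 0.04, 0.07, 0.04, 0.15, 0.32.
2010: 0.3100×1.15 + 0.0700×2.12 + 0.0400×4.95 + 0.0700×9.95 + 0.0400×15.08 + 0.1500×18.68 + 0.3200×21.85 = 11.7966 per 1,000.
2000: 0.3100×1.57 + 0.0700×3.95 + 0.0400×10.08 + 0.0700×15.59 + 0.0400×21.48 + 0.1500×30.15 + 0.3200×41.36 = 20.8746 per 1,000.
Ratio = 11.7966 ÷ 20.8746 = 0.56512.

0.565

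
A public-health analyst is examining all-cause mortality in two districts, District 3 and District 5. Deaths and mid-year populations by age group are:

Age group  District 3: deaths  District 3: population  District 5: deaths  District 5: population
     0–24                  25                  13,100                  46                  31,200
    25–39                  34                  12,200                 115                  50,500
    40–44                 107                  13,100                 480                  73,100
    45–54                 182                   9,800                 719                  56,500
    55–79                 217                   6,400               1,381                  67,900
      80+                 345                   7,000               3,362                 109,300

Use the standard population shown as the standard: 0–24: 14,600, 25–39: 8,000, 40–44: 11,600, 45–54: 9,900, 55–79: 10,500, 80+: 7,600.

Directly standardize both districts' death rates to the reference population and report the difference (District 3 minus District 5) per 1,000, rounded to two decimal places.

Age-specific rates per 1,000 for District 3: 1.908, 2.787, 8.168, 18.571, 33.906, 49.286.
For District 5: 1.474, 2.277, 6.566, 12.726, 20.339, 30.759.
Standard total = 62,200; weights = 0.2347, 0.1286, 0.1865, 0.1592, 0.1688, 0.1222.
District 3: 0.2347×1.908 + 0.1286×2.787 + 0.1865×8.168 + 0.1592×18.571 + 0.1688×33.906 + 0.1222×49.286 = 17.0313 per 1,000.
District 5: 0.2347×1.474 + 0.1286×2.277 + 0.1865×6.566 + 0.1592×12.726 + 0.1688×20.339 + 0.1222×30.759 = 11.0808 per 1,000.
Difference = 17.0313 − 11.0808 = 5.9506.

5.95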